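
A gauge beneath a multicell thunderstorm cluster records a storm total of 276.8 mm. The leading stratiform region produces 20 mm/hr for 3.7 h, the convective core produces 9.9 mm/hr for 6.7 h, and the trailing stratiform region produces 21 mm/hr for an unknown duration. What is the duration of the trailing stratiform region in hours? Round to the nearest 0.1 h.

Known phases: 20 × 3.7 + 9.9 × 6.7 = 74 + 66.33 = 140.33 mm.
Remaining depth = 276.8 − 140.33 = 136.47 mm.
Duration = 136.47 / 21 = 6.5 h.

duration ≈ 6.5 h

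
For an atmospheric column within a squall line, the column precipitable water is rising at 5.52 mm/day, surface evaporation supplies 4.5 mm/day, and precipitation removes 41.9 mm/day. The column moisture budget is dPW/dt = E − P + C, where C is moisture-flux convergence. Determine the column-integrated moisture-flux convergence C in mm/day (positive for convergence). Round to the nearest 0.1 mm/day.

C ≈ 42.9 mm/day

dPW/dt = +5.52 mm/day.
C = dPW/dt − E + P = (+5.52) − 4.5 + 41.9 = 42.9 mm/day.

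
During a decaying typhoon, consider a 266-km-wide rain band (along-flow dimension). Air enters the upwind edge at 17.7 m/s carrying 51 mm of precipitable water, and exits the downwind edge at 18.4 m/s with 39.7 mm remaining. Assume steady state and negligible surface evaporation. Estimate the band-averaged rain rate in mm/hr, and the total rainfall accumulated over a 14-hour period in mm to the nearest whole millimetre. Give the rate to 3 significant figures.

R ≈ 2.33 mm/hr; total ≈ 33 mm

Column moisture flux per unit crosswind length is F = V × PW.
Inflow: F_in = 17.7 × 51 = 902.7 mm·m/s
Outflow: F_out = 18.4 × 39.7 = 730.48 mm·m/s
Steady-state rate R = (F_in − F_out)/L = (902.7 − 730.48) / 266000 m = 6.474e-04 mm/s.
R = 6.474e-04 × 3600 = 2.33 mm/hr.
Over 14 h: total = 2.33 × 14 = 32.62 ≈ 33 mm.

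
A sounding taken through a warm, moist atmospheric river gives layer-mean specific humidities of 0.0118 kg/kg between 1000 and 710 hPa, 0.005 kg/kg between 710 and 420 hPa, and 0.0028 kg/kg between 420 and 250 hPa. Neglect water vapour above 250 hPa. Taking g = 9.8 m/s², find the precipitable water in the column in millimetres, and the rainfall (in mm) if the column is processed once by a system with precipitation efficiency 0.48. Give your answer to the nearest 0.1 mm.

PW ≈ 54.6 mm; rainfall ≈ 26.2 mm

Precipitable water is the column-integrated vapour mass per unit area: PW = (1/g) Σ q̄ Δp, with q in kg/kg and Δp in Pa (1 kg/m² of water = 1 mm).
Layer 1000–710 hPa: Δp = 290 hPa = 29000 Pa, q̄ = 0.0118 kg/kg → 0.0118 × 29000 / 9.8 = 34.92 mm
Layer 710–420 hPa: Δp = 290 hPa = 29000 Pa, q̄ = 0.005 kg/kg → 0.005 × 29000 / 9.8 = 14.80 mm
Layer 420–250 hPa: Δp = 170 hPa = 17000 Pa, q̄ = 0.0028 kg/kg → 0.0028 × 17000 / 9.8 = 4.86 mm
PW = 34.92 + 14.80 + 4.86 = 54.58 ≈ 54.6 mm.
Rainfall = ε × PW = 0.48 × 54.6 = 26.2 mm.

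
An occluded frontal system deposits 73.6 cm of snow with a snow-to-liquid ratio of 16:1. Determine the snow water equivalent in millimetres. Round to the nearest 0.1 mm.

SWE ≈ 46.0 mm

SWE = snow depth / ratio = 73.6 cm / 16 = 4.600 cm = 46.0 mm.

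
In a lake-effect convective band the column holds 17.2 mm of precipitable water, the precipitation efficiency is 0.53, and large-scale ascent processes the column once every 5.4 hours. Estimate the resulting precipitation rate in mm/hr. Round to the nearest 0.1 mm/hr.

R ≈ 1.7 mm/hr

Each overturning extracts ε × PW = 0.53 × 17.2 = 9.116 mm.
Rate = ε·PW / τ = 9.116 / 5.4 h = 1.7 mm/hr.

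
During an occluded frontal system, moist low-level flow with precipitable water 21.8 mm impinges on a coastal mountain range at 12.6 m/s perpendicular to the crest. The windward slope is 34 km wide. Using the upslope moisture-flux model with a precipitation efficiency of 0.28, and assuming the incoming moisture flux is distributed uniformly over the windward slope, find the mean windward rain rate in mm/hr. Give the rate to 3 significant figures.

R ≈ 8.14 mm/hr

Incoming column moisture flux per unit ridge length: F = V × PW = 12.6 × 21.8 = 274.68 mm·m/s.
Spread over the 34 km slope with efficiency ε = 0.28: R = ε·F/W = 0.28 × 274.68 / 34000 m = 2.262e-03 mm/s.
R = 2.262e-03 × 3600 = 8.14 mm/hr.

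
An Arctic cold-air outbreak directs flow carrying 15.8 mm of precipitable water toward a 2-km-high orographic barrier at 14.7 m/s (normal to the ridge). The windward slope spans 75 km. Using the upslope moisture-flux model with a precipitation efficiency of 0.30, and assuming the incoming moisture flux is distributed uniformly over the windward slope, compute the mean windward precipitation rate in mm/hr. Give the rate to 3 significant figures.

R ≈ 3.34 mm/hr

Incoming column moisture flux per unit ridge length: F = V × PW = 14.7 × 15.8 = 232.26 mm·m/s.
Spread over the 75 km slope with efficiency ε = 0.30: R = ε·F/W = 0.30 × 232.26 / 75000 m = 9.290e-04 mm/s.
R = 9.290e-04 × 3600 = 3.34 mm/hr.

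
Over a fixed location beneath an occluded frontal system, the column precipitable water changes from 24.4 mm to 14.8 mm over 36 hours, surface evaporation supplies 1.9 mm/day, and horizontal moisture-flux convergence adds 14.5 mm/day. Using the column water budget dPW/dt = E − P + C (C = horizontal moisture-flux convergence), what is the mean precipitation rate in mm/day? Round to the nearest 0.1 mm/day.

dPW/dt = (14.8 − 24.4) mm / (36/24 day) = -6.400 mm/day.
P = E + C − dPW/dt = 1.9 + (14.5) − (-6.400) = 22.8 mm/day.

P ≈ 22.8 mm/day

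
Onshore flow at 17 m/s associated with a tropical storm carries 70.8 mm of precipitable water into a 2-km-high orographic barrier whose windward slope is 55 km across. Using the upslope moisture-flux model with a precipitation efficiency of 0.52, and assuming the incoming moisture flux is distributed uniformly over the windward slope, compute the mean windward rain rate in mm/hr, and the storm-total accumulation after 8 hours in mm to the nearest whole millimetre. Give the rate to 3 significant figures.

R ≈ 41.0 mm/hr; total ≈ 328 mm

Incoming column moisture flux per unit ridge length: F = V × PW = 17 × 70.8 = 1203.6 mm·m/s.
Spread over the 55 km slope with efficiency ε = 0.52: R = ε·F/W = 0.52 × 1203.6 / 55000 m = 1.138e-02 mm/s.
R = 1.138e-02 × 3600 = 41.0 mm/hr.
Over 8 h: total = 41.0 × 8 = 328 mm.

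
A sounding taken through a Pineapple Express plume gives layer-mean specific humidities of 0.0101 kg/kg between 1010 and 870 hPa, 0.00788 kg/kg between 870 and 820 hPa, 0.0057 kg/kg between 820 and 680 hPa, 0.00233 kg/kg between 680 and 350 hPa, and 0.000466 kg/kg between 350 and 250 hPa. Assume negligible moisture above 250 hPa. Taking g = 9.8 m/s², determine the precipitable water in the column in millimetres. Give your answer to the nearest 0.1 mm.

Precipitable water is the column-integrated vapour mass per unit area: PW = (1/g) Σ q̄ Δp, with q in kg/kg and Δp in Pa (1 kg/m² of water = 1 mm).
Layer 1010–870 hPa: Δp = 140 hPa = 14000 Pa, q̄ = 0.0101 kg/kg → 0.0101 × 14000 / 9.8 = 14.43 mm
Layer 870–820 hPa: Δp = 50 hPa = 5000 Pa, q̄ = 0.00788 kg/kg → 0.00788 × 5000 / 9.8 = 4.02 mm
Layer 820–680 hPa: Δp = 140 hPa = 14000 Pa, q̄ = 0.0057 kg/kg → 0.0057 × 14000 / 9.8 = 8.14 mm
Layer 680–350 hPa: Δp = 330 hPa = 33000 Pa, q̄ = 0.00233 kg/kg → 0.00233 × 33000 / 9.8 = 7.85 mm
Layer 350–250 hPa: Δp = 100 hPa = 10000 Pa, q̄ = 0.000466 kg/kg → 0.000466 × 10000 / 9.8 = 0.48 mm
PW = 14.43 + 4.02 + 8.14 + 7.85 + 0.48 = 34.92 ≈ 34.9 mm.

PW ≈ 34.9 mm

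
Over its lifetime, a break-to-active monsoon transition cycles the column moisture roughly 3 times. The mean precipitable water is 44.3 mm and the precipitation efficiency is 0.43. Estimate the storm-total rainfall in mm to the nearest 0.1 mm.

Each cycle deposits ε × PW = 0.43 × 44.3 = 19.049 mm.
Over 3 cycles: 3 × 19.049 = 57.1 mm.

rainfall ≈ 57.1 mm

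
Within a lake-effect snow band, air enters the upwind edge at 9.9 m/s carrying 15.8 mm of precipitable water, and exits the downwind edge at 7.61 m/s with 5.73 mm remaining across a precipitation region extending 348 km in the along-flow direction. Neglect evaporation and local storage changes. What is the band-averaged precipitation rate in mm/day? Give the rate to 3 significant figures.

R ≈ 28.0 mm/day

Column moisture flux per unit crosswind length is F = V × PW.
Inflow: F_in = 9.9 × 15.8 = 156.42 mm·m/s
Outflow: F_out = 7.61 × 5.73 = 43.6053 mm·m/s
Steady-state rate R = (F_in − F_out)/L = (156.42 − 43.6053) / 348000 m = 3.242e-04 mm/s.
R = 3.242e-04 × 3600 × 24 = 28.0 mm/day.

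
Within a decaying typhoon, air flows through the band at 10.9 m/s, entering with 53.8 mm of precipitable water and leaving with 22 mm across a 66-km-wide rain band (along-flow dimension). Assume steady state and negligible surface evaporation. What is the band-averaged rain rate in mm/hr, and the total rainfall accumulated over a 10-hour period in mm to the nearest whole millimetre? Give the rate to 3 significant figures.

R ≈ 18.9 mm/hr; total ≈ 189 mm

Column moisture flux per unit crosswind length is F = V × PW.
Inflow: F_in = 10.9 × 53.8 = 586.42 mm·m/s
Outflow: F_out = 10.9 × 22 = 239.8 mm·m/s
Steady-state rate R = (F_in − F_out)/L = (586.42 − 239.8) / 66000 m = 5.252e-03 mm/s.
R = 5.252e-03 × 3600 = 18.9 mm/hr.
Over 10 h: total = 18.9 × 10 = 189 mm.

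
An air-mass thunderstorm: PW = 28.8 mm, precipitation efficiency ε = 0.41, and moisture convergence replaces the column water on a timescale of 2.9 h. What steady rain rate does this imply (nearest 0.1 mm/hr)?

R ≈ 4.1 mm/hr

Each overturning extracts ε × PW = 0.41 × 28.8 = 11.808 mm.
Rate = ε·PW / τ = 11.808 / 2.9 h = 4.1 mm/hr.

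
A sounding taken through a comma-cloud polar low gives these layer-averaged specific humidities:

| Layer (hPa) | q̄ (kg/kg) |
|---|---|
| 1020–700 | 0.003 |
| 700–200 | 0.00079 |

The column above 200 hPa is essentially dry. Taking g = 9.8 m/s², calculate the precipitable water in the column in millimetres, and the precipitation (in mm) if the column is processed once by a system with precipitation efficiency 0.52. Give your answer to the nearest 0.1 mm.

Precipitable water is the column-integrated vapour mass per unit area: PW = (1/g) Σ q̄ Δp, with q in kg/kg and Δp in Pa (1 kg/m² of water = 1 mm).
Layer 1020–700 hPa: Δp = 320 hPa = 32000 Pa, q̄ = 0.003 kg/kg → 0.003 × 32000 / 9.8 = 9.80 mm
Layer 700–200 hPa: Δp = 500 hPa = 50000 Pa, q̄ = 0.00079 kg/kg → 0.00079 × 50000 / 9.8 = 4.03 mm
PW = 9.80 + 4.03 = 13.83 ≈ 13.8 mm.
Precipitation = ε × PW = 0.52 × 13.8 = 7.2 mm.

PW ≈ 13.8 mm; precipitation ≈ 7.2 mm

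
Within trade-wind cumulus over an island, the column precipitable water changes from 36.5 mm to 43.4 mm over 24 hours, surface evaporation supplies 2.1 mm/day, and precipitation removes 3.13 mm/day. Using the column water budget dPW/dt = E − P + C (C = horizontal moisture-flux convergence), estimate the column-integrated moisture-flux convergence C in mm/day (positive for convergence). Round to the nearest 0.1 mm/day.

dPW/dt = (43.4 − 36.5) mm / (24/24 day) = +6.900 mm/day.
C = dPW/dt − E + P = (+6.900) − 2.1 + 3.13 = 7.9 mm/day.

C ≈ 7.9 mm/day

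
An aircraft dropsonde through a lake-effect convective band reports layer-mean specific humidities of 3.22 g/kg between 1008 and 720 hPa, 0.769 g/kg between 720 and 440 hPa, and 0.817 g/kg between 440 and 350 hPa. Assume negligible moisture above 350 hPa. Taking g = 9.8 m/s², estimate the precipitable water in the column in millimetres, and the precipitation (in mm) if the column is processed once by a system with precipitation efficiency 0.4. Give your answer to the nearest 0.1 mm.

PW ≈ 12.4 mm; precipitation ≈ 5.0 mm

Precipitable water is the column-integrated vapour mass per unit area: PW = (1/g) Σ q̄ Δp, with q in kg/kg and Δp in Pa (1 kg/m² of water = 1 mm).
Layer 1008–720 hPa: Δp = 288 hPa = 28800 Pa, q̄ = 0.00322 kg/kg → 0.00322 × 28800 / 9.8 = 9.46 mm
Layer 720–440 hPa: Δp = 280 hPa = 28000 Pa, q̄ = 0.000769 kg/kg → 0.000769 × 28000 / 9.8 = 2.20 mm
Layer 440–350 hPa: Δp = 90 hPa = 9000 Pa, q̄ = 0.000817 kg/kg → 0.000817 × 9000 / 9.8 = 0.75 mm
PW = 9.46 + 2.20 + 0.75 = 12.41 ≈ 12.4 mm.
Precipitation = ε × PW = 0.4 × 12.4 = 5.0 mm.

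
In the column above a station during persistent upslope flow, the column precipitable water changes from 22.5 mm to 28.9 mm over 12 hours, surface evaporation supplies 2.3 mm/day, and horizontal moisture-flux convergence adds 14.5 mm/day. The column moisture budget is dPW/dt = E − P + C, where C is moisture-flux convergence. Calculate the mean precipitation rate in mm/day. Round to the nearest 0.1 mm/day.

dPW/dt = (28.9 − 22.5) mm / (12/24 day) = +12.800 mm/day.
P = E + C − dPW/dt = 2.3 + (14.5) − (+12.800) = 4.0 mm/day.

P ≈ 4.0 mm/day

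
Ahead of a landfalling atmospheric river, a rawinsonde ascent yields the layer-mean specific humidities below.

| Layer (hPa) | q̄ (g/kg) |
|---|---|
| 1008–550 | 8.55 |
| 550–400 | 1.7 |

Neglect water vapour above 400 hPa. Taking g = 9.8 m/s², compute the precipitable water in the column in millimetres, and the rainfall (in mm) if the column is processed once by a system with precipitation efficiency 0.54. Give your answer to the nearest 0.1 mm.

Precipitable water is the column-integrated vapour mass per unit area: PW = (1/g) Σ q̄ Δp, with q in kg/kg and Δp in Pa (1 kg/m² of water = 1 mm).
Layer 1008–550 hPa: Δp = 458 hPa = 45800 Pa, q̄ = 0.00855 kg/kg → 0.00855 × 45800 / 9.8 = 39.96 mm
Layer 550–400 hPa: Δp = 150 hPa = 15000 Pa, q̄ = 0.0017 kg/kg → 0.0017 × 15000 / 9.8 = 2.60 mm
PW = 39.96 + 2.60 = 42.56 ≈ 42.6 mm.
Rainfall = ε × PW = 0.54 × 42.6 = 23.0 mm.

PW ≈ 42.6 mm; rainfall ≈ 23.0 mm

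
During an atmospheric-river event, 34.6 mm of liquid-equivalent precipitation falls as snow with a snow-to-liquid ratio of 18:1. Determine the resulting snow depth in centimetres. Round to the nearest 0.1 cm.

Snow depth = liquid × ratio = 34.6 mm × 18 = 622.8 mm = 62.3 cm.

snow depth ≈ 62.3 cm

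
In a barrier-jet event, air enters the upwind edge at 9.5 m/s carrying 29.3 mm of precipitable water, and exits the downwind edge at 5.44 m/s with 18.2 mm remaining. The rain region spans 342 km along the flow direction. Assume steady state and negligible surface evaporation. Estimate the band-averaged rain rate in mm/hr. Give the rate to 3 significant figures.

Column moisture flux per unit crosswind length is F = V × PW.
Inflow: F_in = 9.5 × 29.3 = 278.35 mm·m/s
Outflow: F_out = 5.44 × 18.2 = 99.008 mm·m/s
Steady-state rate R = (F_in − F_out)/L = (278.35 − 99.008) / 342000 m = 5.244e-04 mm/s.
R = 5.244e-04 × 3600 = 1.89 mm/hr.

R ≈ 1.89 mm/hr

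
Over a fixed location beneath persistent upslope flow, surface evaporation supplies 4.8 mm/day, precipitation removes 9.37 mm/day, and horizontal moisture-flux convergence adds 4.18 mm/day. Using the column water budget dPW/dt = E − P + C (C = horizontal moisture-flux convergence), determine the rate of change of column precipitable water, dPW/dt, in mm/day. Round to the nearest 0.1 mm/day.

dPW/dt = E − P + C = 4.8 − 9.37 + (4.18) = -0.4 mm/day.

dPW/dt ≈ -0.4 mm/day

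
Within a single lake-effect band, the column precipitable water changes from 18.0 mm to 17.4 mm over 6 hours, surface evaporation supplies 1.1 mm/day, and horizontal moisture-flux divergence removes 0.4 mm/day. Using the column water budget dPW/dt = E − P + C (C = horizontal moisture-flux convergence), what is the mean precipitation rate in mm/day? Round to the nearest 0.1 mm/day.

dPW/dt = (17.4 − 18.0) mm / (6/24 day) = -2.400 mm/day.
P = E + C − dPW/dt = 1.1 + (-0.4) − (-2.400) = 3.1 mm/day.

P ≈ 3.1 mm/day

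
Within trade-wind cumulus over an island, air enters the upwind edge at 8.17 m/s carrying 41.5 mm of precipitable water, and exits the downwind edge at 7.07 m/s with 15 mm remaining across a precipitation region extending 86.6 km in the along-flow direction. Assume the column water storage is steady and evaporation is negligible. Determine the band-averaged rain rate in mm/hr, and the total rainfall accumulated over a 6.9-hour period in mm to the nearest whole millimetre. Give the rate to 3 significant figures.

Column moisture flux per unit crosswind length is F = V × PW.
Inflow: F_in = 8.17 × 41.5 = 339.055 mm·m/s
Outflow: F_out = 7.07 × 15 = 106.05 mm·m/s
Steady-state rate R = (F_in − F_out)/L = (339.055 − 106.05) / 86600 m = 2.691e-03 mm/s.
R = 2.691e-03 × 3600 = 9.69 mm/hr.
Over 6.9 h: total = 9.69 × 6.9 = 66.861 ≈ 67 mm.

R ≈ 9.69 mm/hr; total ≈ 67 mm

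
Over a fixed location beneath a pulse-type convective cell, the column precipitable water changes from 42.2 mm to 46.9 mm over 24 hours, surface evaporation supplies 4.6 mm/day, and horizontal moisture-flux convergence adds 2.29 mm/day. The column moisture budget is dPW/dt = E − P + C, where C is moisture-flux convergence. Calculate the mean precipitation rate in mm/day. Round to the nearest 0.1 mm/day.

dPW/dt = (46.9 − 42.2) mm / (24/24 day) = +4.700 mm/day.
P = E + C − dPW/dt = 4.6 + (2.29) − (+4.700) = 2.2 mm/day.

P ≈ 2.2 mm/day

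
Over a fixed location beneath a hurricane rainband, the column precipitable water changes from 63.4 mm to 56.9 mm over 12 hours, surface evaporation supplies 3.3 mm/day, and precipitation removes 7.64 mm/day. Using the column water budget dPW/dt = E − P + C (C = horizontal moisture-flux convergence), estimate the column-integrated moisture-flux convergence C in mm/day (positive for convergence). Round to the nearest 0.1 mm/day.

dPW/dt = (56.9 − 63.4) mm / (12/24 day) = -13.000 mm/day.
C = dPW/dt − E + P = (-13.000) − 3.3 + 7.64 = -8.7 mm/day.

C ≈ -8.7 mm/day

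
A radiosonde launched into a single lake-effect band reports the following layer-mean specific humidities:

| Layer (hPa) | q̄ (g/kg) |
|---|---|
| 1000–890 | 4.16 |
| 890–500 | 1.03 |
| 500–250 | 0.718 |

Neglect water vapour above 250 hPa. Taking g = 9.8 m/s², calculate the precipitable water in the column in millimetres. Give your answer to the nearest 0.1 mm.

PW ≈ 10.6 mm

Precipitable water is the column-integrated vapour mass per unit area: PW = (1/g) Σ q̄ Δp, with q in kg/kg and Δp in Pa (1 kg/m² of water = 1 mm).
Layer 1000–890 hPa: Δp = 110 hPa = 11000 Pa, q̄ = 0.00416 kg/kg → 0.00416 × 11000 / 9.8 = 4.67 mm
Layer 890–500 hPa: Δp = 390 hPa = 39000 Pa, q̄ = 0.00103 kg/kg → 0.00103 × 39000 / 9.8 = 4.10 mm
Layer 500–250 hPa: Δp = 250 hPa = 25000 Pa, q̄ = 0.000718 kg/kg → 0.000718 × 25000 / 9.8 = 1.83 mm
PW = 4.67 + 4.10 + 1.83 = 10.60 ≈ 10.6 mm.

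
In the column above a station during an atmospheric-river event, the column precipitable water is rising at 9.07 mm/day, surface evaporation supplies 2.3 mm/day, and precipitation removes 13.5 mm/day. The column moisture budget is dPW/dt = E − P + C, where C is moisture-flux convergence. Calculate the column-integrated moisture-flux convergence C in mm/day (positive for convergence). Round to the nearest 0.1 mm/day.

dPW/dt = +9.07 mm/day.
C = dPW/dt − E + P = (+9.07) − 2.3 + 13.5 = 20.3 mm/day.

C ≈ 20.3 mm/day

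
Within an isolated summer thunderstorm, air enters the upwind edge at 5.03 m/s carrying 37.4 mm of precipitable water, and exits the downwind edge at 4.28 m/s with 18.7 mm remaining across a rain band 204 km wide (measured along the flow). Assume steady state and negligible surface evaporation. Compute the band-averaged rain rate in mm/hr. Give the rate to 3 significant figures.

R ≈ 1.91 mm/hr

Column moisture flux per unit crosswind length is F = V × PW.
Inflow: F_in = 5.03 × 37.4 = 188.122 mm·m/s
Outflow: F_out = 4.28 × 18.7 = 80.036 mm·m/s
Steady-state rate R = (F_in − F_out)/L = (188.122 − 80.036) / 204000 m = 5.298e-04 mm/s.
R = 5.298e-04 × 3600 = 1.91 mm/hr.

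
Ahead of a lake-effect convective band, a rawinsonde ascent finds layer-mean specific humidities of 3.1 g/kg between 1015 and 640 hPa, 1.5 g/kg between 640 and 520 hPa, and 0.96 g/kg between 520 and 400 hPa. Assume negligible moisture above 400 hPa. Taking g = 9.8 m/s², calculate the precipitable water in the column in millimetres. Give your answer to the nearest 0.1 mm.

Precipitable water is the column-integrated vapour mass per unit area: PW = (1/g) Σ q̄ Δp, with q in kg/kg and Δp in Pa (1 kg/m² of water = 1 mm).
Layer 1015–640 hPa: Δp = 375 hPa = 37500 Pa, q̄ = 0.0031 kg/kg → 0.0031 × 37500 / 9.8 = 11.86 mm
Layer 640–520 hPa: Δp = 120 hPa = 12000 Pa, q̄ = 0.0015 kg/kg → 0.0015 × 12000 / 9.8 = 1.84 mm
Layer 520–400 hPa: Δp = 120 hPa = 12000 Pa, q̄ = 0.00096 kg/kg → 0.00096 × 12000 / 9.8 = 1.18 mm
PW = 11.86 + 1.84 + 1.18 = 14.88 ≈ 14.9 mm.

PW ≈ 14.9 mm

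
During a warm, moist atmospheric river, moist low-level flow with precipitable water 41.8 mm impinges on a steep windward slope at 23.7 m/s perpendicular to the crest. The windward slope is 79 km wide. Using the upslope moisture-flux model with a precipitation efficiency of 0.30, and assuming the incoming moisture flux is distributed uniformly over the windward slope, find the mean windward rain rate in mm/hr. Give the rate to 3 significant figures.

R ≈ 13.5 mm/hr

Incoming column moisture flux per unit ridge length: F = V × PW = 23.7 × 41.8 = 990.66 mm·m/s.
Spread over the 79 km slope with efficiency ε = 0.30: R = ε·F/W = 0.30 × 990.66 / 79000 m = 3.762e-03 mm/s.
R = 3.762e-03 × 3600 = 13.5 mm/hr.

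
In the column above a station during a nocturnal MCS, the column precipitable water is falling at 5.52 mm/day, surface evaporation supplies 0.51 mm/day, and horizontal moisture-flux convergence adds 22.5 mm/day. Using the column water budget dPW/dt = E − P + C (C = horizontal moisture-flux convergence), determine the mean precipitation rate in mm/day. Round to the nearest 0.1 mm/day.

P ≈ 28.5 mm/day

dPW/dt = -5.52 mm/day.
P = E + C − dPW/dt = 0.51 + (22.5) − (-5.52) = 28.5 mm/day.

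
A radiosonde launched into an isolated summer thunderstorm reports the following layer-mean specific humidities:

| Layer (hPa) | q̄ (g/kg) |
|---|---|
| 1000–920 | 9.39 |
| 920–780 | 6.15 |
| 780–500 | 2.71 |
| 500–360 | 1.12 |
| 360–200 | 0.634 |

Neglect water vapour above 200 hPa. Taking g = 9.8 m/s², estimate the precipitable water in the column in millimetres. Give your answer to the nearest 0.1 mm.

Precipitable water is the column-integrated vapour mass per unit area: PW = (1/g) Σ q̄ Δp, with q in kg/kg and Δp in Pa (1 kg/m² of water = 1 mm).
Layer 1000–920 hPa: Δp = 80 hPa = 8000 Pa, q̄ = 0.00939 kg/kg → 0.00939 × 8000 / 9.8 = 7.67 mm
Layer 920–780 hPa: Δp = 140 hPa = 14000 Pa, q̄ = 0.00615 kg/kg → 0.00615 × 14000 / 9.8 = 8.79 mm
Layer 780–500 hPa: Δp = 280 hPa = 28000 Pa, q̄ = 0.00271 kg/kg → 0.00271 × 28000 / 9.8 = 7.74 mm
Layer 500–360 hPa: Δp = 140 hPa = 14000 Pa, q̄ = 0.00112 kg/kg → 0.00112 × 14000 / 9.8 = 1.60 mm
Layer 360–200 hPa: Δp = 160 hPa = 16000 Pa, q̄ = 0.000634 kg/kg → 0.000634 × 16000 / 9.8 = 1.04 mm
PW = 7.67 + 8.79 + 7.74 + 1.60 + 1.04 = 26.84 ≈ 26.8 mm.

PW ≈ 26.8 mm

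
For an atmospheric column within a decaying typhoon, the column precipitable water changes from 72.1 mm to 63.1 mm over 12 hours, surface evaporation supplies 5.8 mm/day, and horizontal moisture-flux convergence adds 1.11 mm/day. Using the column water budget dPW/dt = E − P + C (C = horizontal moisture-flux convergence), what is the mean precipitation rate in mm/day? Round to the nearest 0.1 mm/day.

P ≈ 24.9 mm/day

dPW/dt = (63.1 − 72.1) mm / (12/24 day) = -18.000 mm/day.
P = E + C − dPW/dt = 5.8 + (1.11) − (-18.000) = 24.9 mm/day.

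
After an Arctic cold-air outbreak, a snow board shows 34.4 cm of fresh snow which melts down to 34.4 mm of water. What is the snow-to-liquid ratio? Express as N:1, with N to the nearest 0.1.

ratio ≈ 10.0

Ratio = snow depth / SWE = 344 mm / 34.4 mm = 10.0, i.e. 10.0:1.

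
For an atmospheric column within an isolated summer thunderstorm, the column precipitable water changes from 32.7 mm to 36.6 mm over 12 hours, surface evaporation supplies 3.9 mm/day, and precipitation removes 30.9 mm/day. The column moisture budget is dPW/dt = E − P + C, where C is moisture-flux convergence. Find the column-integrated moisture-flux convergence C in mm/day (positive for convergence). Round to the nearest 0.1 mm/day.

C ≈ 34.8 mm/day

dPW/dt = (36.6 − 32.7) mm / (12/24 day) = +7.800 mm/day.
C = dPW/dt − E + P = (+7.800) − 3.9 + 30.9 = 34.8 mm/day.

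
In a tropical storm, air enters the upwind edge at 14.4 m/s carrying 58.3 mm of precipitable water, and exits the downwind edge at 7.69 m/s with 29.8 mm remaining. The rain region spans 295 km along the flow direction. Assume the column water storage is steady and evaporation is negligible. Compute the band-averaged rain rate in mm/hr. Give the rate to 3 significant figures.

R ≈ 7.45 mm/hr

Column moisture flux per unit crosswind length is F = V × PW.
Inflow: F_in = 14.4 × 58.3 = 839.52 mm·m/s
Outflow: F_out = 7.69 × 29.8 = 229.162 mm·m/s
Steady-state rate R = (F_in − F_out)/L = (839.52 − 229.162) / 295000 m = 2.069e-03 mm/s.
R = 2.069e-03 × 3600 = 7.45 mm/hr.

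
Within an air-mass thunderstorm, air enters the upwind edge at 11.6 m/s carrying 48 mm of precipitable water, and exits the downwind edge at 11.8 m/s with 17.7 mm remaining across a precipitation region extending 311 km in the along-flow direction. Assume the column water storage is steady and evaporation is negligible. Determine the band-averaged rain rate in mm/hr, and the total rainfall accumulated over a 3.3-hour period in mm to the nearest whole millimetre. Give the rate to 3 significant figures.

R ≈ 4.03 mm/hr; total ≈ 13 mm

Column moisture flux per unit crosswind length is F = V × PW.
Inflow: F_in = 11.6 × 48 = 556.8 mm·m/s
Outflow: F_out = 11.8 × 17.7 = 208.86 mm·m/s
Steady-state rate R = (F_in − F_out)/L = (556.8 − 208.86) / 311000 m = 1.119e-03 mm/s.
R = 1.119e-03 × 3600 = 4.03 mm/hr.
Over 3.3 h: total = 4.03 × 3.3 = 13.299 ≈ 13 mm.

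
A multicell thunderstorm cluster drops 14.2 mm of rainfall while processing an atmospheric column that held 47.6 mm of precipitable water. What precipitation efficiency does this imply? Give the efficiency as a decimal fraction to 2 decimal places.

ε ≈ 0.30

ε = rainfall / PW = 14.2 / 47.6 = 0.30.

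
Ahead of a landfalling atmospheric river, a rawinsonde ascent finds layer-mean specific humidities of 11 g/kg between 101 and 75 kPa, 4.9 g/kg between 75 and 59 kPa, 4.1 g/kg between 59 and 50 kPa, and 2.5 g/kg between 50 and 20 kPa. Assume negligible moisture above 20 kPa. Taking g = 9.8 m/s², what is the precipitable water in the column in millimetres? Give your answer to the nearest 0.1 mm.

PW ≈ 48.6 mm

Precipitable water is the column-integrated vapour mass per unit area: PW = (1/g) Σ q̄ Δp, with q in kg/kg and Δp in Pa (1 kg/m² of water = 1 mm).
Layer 101–75 kPa: Δp = 260 hPa = 26000 Pa, q̄ = 0.011 kg/kg → 0.011 × 26000 / 9.8 = 29.18 mm
Layer 75–59 kPa: Δp = 160 hPa = 16000 Pa, q̄ = 0.0049 kg/kg → 0.0049 × 16000 / 9.8 = 8.00 mm
Layer 59–50 kPa: Δp = 90 hPa = 9000 Pa, q̄ = 0.0041 kg/kg → 0.0041 × 9000 / 9.8 = 3.77 mm
Layer 50–20 kPa: Δp = 300 hPa = 30000 Pa, q̄ = 0.0025 kg/kg → 0.0025 × 30000 / 9.8 = 7.65 mm
PW = 29.18 + 8.00 + 3.77 + 7.65 = 48.60 ≈ 48.6 mm.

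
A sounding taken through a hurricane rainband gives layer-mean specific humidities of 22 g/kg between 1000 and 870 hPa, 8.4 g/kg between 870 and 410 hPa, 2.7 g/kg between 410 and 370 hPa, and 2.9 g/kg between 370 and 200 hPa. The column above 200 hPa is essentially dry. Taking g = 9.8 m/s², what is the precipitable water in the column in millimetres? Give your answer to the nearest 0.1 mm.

Precipitable water is the column-integrated vapour mass per unit area: PW = (1/g) Σ q̄ Δp, with q in kg/kg and Δp in Pa (1 kg/m² of water = 1 mm).
Layer 1000–870 hPa: Δp = 130 hPa = 13000 Pa, q̄ = 0.022 kg/kg → 0.022 × 13000 / 9.8 = 29.18 mm
Layer 870–410 hPa: Δp = 460 hPa = 46000 Pa, q̄ = 0.0084 kg/kg → 0.0084 × 46000 / 9.8 = 39.43 mm
Layer 410–370 hPa: Δp = 40 hPa = 4000 Pa, q̄ = 0.0027 kg/kg → 0.0027 × 4000 / 9.8 = 1.10 mm
Layer 370–200 hPa: Δp = 170 hPa = 17000 Pa, q̄ = 0.0029 kg/kg → 0.0029 × 17000 / 9.8 = 5.03 mm
PW = 29.18 + 39.43 + 1.10 + 5.03 = 74.74 ≈ 74.7 mm.

PW ≈ 74.7 mm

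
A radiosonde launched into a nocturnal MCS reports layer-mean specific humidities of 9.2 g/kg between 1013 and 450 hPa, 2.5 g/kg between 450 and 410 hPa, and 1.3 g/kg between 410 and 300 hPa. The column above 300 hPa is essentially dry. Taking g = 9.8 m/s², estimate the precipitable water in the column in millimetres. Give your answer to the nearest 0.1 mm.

Precipitable water is the column-integrated vapour mass per unit area: PW = (1/g) Σ q̄ Δp, with q in kg/kg and Δp in Pa (1 kg/m² of water = 1 mm).
Layer 1013–450 hPa: Δp = 563 hPa = 56300 Pa, q̄ = 0.0092 kg/kg → 0.0092 × 56300 / 9.8 = 52.85 mm
Layer 450–410 hPa: Δp = 40 hPa = 4000 Pa, q̄ = 0.0025 kg/kg → 0.0025 × 4000 / 9.8 = 1.02 mm
Layer 410–300 hPa: Δp = 110 hPa = 11000 Pa, q̄ = 0.0013 kg/kg → 0.0013 × 11000 / 9.8 = 1.46 mm
PW = 52.85 + 1.02 + 1.46 = 55.33 ≈ 55.3 mm.

PW ≈ 55.3 mm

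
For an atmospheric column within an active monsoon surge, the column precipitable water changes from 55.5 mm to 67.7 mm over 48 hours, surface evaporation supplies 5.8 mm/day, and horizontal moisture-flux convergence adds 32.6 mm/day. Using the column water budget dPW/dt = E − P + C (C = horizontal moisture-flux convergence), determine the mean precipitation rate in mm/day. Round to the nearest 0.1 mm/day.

dPW/dt = (67.7 − 55.5) mm / (48/24 day) = +6.100 mm/day.
P = E + C − dPW/dt = 5.8 + (32.6) − (+6.100) = 32.3 mm/day.

P ≈ 32.3 mm/day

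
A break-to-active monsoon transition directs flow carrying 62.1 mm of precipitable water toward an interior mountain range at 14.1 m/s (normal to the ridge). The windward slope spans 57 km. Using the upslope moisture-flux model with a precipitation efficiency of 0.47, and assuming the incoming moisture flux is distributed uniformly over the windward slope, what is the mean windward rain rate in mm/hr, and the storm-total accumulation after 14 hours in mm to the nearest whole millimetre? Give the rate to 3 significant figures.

R ≈ 26.0 mm/hr; total ≈ 364 mm

Incoming column moisture flux per unit ridge length: F = V × PW = 14.1 × 62.1 = 875.61 mm·m/s.
Spread over the 57 km slope with efficiency ε = 0.47: R = ε·F/W = 0.47 × 875.61 / 57000 m = 7.220e-03 mm/s.
R = 7.220e-03 × 3600 = 26.0 mm/hr.
Over 14 h: total = 26.0 × 14 = 364 mm.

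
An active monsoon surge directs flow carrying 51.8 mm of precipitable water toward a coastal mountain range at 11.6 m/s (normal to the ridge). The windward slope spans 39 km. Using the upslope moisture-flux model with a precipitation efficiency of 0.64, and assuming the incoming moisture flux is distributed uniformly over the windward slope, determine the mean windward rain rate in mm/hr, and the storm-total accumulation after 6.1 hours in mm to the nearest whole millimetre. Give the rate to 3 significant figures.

Incoming column moisture flux per unit ridge length: F = V × PW = 11.6 × 51.8 = 600.88 mm·m/s.
Spread over the 39 km slope with efficiency ε = 0.64: R = ε·F/W = 0.64 × 600.88 / 39000 m = 9.861e-03 mm/s.
R = 9.861e-03 × 3600 = 35.5 mm/hr.
Over 6.1 h: total = 35.5 × 6.1 = 216.55 ≈ 217 mm.

R ≈ 35.5 mm/hr; total ≈ 217 mm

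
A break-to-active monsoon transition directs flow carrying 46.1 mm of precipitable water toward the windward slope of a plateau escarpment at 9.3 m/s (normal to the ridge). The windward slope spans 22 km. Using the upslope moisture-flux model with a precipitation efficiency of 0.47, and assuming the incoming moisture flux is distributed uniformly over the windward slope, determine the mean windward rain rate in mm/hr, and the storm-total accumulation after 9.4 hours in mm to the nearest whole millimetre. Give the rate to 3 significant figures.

R ≈ 33.0 mm/hr; total ≈ 310 mm

Incoming column moisture flux per unit ridge length: F = V × PW = 9.3 × 46.1 = 428.73 mm·m/s.
Spread over the 22 km slope with efficiency ε = 0.47: R = ε·F/W = 0.47 × 428.73 / 22000 m = 9.159e-03 mm/s.
R = 9.159e-03 × 3600 = 33.0 mm/hr.
Over 9.4 h: total = 33.0 × 9.4 = 310.2 ≈ 310 mm.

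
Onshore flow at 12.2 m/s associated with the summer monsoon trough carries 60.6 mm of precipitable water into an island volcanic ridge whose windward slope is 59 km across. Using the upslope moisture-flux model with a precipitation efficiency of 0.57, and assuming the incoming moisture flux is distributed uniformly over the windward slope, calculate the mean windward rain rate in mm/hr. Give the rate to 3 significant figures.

R ≈ 25.7 mm/hr

Incoming column moisture flux per unit ridge length: F = V × PW = 12.2 × 60.6 = 739.32 mm·m/s.
Spread over the 59 km slope with efficiency ε = 0.57: R = ε·F/W = 0.57 × 739.32 / 59000 m = 7.143e-03 mm/s.
R = 7.143e-03 × 3600 = 25.7 mm/hr.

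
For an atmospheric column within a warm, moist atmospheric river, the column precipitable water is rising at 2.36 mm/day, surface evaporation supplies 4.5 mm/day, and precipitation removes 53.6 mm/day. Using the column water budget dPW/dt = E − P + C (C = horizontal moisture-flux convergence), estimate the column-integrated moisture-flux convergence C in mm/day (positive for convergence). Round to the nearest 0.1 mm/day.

dPW/dt = +2.36 mm/day.
C = dPW/dt − E + P = (+2.36) − 4.5 + 53.6 = 51.5 mm/day.

C ≈ 51.5 mm/day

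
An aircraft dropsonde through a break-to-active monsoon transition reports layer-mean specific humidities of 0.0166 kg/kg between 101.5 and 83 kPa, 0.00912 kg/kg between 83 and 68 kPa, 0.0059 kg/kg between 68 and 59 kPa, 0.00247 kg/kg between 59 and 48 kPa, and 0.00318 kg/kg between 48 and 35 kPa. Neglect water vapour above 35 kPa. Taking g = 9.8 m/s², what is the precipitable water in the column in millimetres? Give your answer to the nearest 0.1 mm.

PW ≈ 57.7 mm

Precipitable water is the column-integrated vapour mass per unit area: PW = (1/g) Σ q̄ Δp, with q in kg/kg and Δp in Pa (1 kg/m² of water = 1 mm).
Layer 101.5–83 kPa: Δp = 185 hPa = 18500 Pa, q̄ = 0.0166 kg/kg → 0.0166 × 18500 / 9.8 = 31.34 mm
Layer 83–68 kPa: Δp = 150 hPa = 15000 Pa, q̄ = 0.00912 kg/kg → 0.00912 × 15000 / 9.8 = 13.96 mm
Layer 68–59 kPa: Δp = 90 hPa = 9000 Pa, q̄ = 0.0059 kg/kg → 0.0059 × 9000 / 9.8 = 5.42 mm
Layer 59–48 kPa: Δp = 110 hPa = 11000 Pa, q̄ = 0.00247 kg/kg → 0.00247 × 11000 / 9.8 = 2.77 mm
Layer 48–35 kPa: Δp = 130 hPa = 13000 Pa, q̄ = 0.00318 kg/kg → 0.00318 × 13000 / 9.8 = 4.22 mm
PW = 31.34 + 13.96 + 5.42 + 2.77 + 4.22 = 57.71 ≈ 57.7 mm.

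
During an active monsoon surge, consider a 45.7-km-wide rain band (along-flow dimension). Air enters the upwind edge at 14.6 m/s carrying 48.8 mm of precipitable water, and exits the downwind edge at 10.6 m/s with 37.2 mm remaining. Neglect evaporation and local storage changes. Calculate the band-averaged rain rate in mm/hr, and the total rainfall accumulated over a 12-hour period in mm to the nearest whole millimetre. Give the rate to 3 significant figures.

Column moisture flux per unit crosswind length is F = V × PW.
Inflow: F_in = 14.6 × 48.8 = 712.48 mm·m/s
Outflow: F_out = 10.6 × 37.2 = 394.32 mm·m/s
Steady-state rate R = (F_in − F_out)/L = (712.48 − 394.32) / 45700 m = 6.962e-03 mm/s.
R = 6.962e-03 × 3600 = 25.1 mm/hr.
Over 12 h: total = 25.1 × 12 = 301.2 ≈ 301 mm.

R ≈ 25.1 mm/hr; total ≈ 301 mm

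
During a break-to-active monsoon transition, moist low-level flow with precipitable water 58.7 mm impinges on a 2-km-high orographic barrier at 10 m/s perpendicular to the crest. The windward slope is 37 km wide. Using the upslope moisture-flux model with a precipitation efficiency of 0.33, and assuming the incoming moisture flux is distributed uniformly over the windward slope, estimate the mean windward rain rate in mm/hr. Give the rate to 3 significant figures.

Incoming column moisture flux per unit ridge length: F = V × PW = 10 × 58.7 = 587 mm·m/s.
Spread over the 37 km slope with efficiency ε = 0.33: R = ε·F/W = 0.33 × 587 / 37000 m = 5.235e-03 mm/s.
R = 5.235e-03 × 3600 = 18.8 mm/hr.

R ≈ 18.8 mm/hr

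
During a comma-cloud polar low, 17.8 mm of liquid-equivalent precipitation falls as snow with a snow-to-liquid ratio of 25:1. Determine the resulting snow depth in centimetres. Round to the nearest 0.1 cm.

Snow depth = liquid × ratio = 17.8 mm × 25 = 445 mm = 44.5 cm.

snow depth ≈ 44.5 cm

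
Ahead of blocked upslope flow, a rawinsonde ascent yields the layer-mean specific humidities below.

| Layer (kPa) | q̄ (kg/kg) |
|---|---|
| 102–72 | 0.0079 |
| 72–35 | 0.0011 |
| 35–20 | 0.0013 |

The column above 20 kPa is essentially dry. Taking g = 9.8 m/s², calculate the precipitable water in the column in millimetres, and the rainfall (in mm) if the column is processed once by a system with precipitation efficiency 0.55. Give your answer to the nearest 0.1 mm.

Precipitable water is the column-integrated vapour mass per unit area: PW = (1/g) Σ q̄ Δp, with q in kg/kg and Δp in Pa (1 kg/m² of water = 1 mm).
Layer 102–72 kPa: Δp = 300 hPa = 30000 Pa, q̄ = 0.0079 kg/kg → 0.0079 × 30000 / 9.8 = 24.18 mm
Layer 72–35 kPa: Δp = 370 hPa = 37000 Pa, q̄ = 0.0011 kg/kg → 0.0011 × 37000 / 9.8 = 4.15 mm
Layer 35–20 kPa: Δp = 150 hPa = 15000 Pa, q̄ = 0.0013 kg/kg → 0.0013 × 15000 / 9.8 = 1.99 mm
PW = 24.18 + 4.15 + 1.99 = 30.32 ≈ 30.3 mm.
Rainfall = ε × PW = 0.55 × 30.3 = 16.7 mm.

PW ≈ 30.3 mm; rainfall ≈ 16.7 mm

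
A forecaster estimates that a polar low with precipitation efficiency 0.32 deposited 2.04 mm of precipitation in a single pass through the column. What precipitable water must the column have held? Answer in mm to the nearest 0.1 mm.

PW ≈ 6.4 mm

PW = precipitation / ε = 2.04 / 0.32 = 6.4 mm.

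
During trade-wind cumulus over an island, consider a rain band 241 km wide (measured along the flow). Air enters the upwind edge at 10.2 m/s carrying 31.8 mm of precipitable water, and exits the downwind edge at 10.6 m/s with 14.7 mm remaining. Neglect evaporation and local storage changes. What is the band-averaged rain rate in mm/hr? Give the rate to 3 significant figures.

R ≈ 2.52 mm/hr

Column moisture flux per unit crosswind length is F = V × PW.
Inflow: F_in = 10.2 × 31.8 = 324.36 mm·m/s
Outflow: F_out = 10.6 × 14.7 = 155.82 mm·m/s
Steady-state rate R = (F_in − F_out)/L = (324.36 − 155.82) / 241000 m = 6.993e-04 mm/s.
R = 6.993e-04 × 3600 = 2.52 mm/hr.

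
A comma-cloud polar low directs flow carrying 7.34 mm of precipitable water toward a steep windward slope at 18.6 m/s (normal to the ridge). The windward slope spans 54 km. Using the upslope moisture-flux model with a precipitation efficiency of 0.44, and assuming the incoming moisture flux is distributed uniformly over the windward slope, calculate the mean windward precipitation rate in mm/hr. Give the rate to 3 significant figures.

Incoming column moisture flux per unit ridge length: F = V × PW = 18.6 × 7.34 = 136.524 mm·m/s.
Spread over the 54 km slope with efficiency ε = 0.44: R = ε·F/W = 0.44 × 136.524 / 54000 m = 1.112e-03 mm/s.
R = 1.112e-03 × 3600 = 4.00 mm/hr.

R ≈ 4.00 mm/hr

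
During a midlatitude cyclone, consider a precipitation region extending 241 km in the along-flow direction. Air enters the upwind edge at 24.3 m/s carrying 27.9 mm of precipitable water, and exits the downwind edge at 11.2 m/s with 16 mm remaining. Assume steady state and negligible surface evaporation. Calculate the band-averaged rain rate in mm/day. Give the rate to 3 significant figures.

Column moisture flux per unit crosswind length is F = V × PW.
Inflow: F_in = 24.3 × 27.9 = 677.97 mm·m/s
Outflow: F_out = 11.2 × 16 = 179.2 mm·m/s
Steady-state rate R = (F_in − F_out)/L = (677.97 − 179.2) / 241000 m = 2.070e-03 mm/s.
R = 2.070e-03 × 3600 × 24 = 179 mm/day.

R ≈ 179 mm/day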